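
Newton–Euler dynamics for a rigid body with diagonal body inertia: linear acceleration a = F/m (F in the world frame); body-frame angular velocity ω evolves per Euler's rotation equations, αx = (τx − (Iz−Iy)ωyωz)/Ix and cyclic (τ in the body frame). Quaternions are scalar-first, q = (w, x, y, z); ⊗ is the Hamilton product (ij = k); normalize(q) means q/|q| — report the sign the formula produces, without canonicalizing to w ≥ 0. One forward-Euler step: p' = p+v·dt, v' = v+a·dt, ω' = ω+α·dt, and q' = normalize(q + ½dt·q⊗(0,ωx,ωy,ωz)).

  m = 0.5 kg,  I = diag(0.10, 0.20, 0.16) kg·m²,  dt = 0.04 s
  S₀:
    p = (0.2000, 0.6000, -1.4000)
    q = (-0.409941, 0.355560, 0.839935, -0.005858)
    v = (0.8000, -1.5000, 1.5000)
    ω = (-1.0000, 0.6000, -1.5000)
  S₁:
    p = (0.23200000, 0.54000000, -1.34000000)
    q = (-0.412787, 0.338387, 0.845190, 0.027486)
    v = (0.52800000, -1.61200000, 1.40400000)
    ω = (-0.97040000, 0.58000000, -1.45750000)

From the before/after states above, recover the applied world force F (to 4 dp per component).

Δv = v₁−v₀ = (-0.27200000, -0.11200000, -0.09600000)
m·(v₁−v₀)/dt = (-3.4000, -1.4000, -1.2000)

F = (-3.4000, -1.4000, -1.2000)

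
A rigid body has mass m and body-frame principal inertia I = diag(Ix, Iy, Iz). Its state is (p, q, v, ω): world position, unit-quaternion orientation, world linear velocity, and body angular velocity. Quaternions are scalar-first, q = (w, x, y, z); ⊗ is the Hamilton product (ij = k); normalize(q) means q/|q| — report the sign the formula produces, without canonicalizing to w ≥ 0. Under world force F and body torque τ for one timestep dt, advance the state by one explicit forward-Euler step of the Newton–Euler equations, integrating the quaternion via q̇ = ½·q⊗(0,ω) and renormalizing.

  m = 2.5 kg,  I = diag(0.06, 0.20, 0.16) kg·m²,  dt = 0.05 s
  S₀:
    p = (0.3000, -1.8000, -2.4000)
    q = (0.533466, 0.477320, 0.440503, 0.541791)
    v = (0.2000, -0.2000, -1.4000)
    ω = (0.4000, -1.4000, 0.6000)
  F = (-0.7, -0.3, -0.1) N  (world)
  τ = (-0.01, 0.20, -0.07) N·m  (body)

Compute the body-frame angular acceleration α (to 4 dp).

α = (-0.7267, 1.1200, 0.0525)

ω×(Iω) gyroscopic = (0.0336, -0.0240, -0.0784)
angular accel α = (-0.7267, 1.1200, 0.0525)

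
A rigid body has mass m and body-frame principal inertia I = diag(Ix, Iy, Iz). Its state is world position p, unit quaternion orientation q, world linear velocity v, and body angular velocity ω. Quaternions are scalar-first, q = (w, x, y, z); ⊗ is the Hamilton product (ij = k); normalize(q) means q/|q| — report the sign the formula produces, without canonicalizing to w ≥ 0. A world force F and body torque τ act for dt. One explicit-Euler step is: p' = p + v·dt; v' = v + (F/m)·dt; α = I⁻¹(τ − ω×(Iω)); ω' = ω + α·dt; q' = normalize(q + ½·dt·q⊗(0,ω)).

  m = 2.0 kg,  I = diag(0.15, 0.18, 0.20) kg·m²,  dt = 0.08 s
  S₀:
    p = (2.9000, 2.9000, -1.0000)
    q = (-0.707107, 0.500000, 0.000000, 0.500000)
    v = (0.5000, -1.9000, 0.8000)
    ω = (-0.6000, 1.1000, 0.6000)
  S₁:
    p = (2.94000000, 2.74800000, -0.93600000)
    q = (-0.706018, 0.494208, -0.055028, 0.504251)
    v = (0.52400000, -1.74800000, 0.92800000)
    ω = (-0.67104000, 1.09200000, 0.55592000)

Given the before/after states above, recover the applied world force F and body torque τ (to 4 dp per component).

F = (0.6000, 3.8000, 3.2000)
τ = (-0.1200, 0.0000, -0.1300)

velocity change Δv = (0.02400000, 0.15200000, 0.12800000)
F = m·Δv/dt = (0.6000, 3.8000, 3.2000)
rate change Δω = (-0.07104000, -0.00800000, -0.04408000)
applied torque τ = (-0.1200, 0.0000, -0.1300)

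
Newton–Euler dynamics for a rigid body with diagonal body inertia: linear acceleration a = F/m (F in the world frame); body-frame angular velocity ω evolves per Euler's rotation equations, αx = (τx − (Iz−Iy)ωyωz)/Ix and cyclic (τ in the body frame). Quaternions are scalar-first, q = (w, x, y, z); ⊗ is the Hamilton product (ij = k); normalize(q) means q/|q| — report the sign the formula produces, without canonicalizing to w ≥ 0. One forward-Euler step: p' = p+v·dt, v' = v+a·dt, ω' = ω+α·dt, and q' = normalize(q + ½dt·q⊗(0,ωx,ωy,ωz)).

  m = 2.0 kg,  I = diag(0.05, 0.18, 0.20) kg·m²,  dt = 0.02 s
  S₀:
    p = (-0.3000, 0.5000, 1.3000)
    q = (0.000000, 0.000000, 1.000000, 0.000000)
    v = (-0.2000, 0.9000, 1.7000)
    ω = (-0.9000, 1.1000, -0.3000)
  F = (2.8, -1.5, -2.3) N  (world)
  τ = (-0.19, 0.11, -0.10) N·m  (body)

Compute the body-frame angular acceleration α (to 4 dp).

α = (-3.6680, 0.8361, 0.1435)

ω×(Iω) gyroscopic = (-0.0066, -0.0405, -0.1287)
(τ − ω×Iω)/I = (-3.6680, 0.8361, 0.1435)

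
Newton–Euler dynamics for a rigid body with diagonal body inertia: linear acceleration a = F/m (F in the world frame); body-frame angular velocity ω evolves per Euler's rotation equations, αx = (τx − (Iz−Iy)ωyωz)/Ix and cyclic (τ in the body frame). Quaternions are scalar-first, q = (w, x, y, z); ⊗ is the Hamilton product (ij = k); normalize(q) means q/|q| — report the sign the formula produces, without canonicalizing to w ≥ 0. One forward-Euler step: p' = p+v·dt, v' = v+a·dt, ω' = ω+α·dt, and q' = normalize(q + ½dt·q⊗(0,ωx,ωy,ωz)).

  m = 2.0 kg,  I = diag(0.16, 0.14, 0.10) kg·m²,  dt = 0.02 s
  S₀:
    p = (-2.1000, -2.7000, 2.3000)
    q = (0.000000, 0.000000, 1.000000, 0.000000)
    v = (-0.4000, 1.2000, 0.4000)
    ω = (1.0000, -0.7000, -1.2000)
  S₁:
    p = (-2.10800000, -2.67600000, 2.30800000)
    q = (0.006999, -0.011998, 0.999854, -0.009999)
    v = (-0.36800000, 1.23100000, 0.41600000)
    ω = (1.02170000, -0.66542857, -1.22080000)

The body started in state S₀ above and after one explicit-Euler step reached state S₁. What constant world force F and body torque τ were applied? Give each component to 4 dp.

velocity change Δv = (0.03200000, 0.03100000, 0.01600000)
F = m·Δv/dt = (3.2000, 3.1000, 1.6000)
rate change Δω = (0.02170000, 0.03457143, -0.02080000)
ω₀×(Iω₀) = (-0.0336, -0.0720, 0.0140)
applied torque τ = (0.1400, 0.1700, -0.0900)

F = (3.2000, 3.1000, 1.6000)
τ = (0.1400, 0.1700, -0.0900)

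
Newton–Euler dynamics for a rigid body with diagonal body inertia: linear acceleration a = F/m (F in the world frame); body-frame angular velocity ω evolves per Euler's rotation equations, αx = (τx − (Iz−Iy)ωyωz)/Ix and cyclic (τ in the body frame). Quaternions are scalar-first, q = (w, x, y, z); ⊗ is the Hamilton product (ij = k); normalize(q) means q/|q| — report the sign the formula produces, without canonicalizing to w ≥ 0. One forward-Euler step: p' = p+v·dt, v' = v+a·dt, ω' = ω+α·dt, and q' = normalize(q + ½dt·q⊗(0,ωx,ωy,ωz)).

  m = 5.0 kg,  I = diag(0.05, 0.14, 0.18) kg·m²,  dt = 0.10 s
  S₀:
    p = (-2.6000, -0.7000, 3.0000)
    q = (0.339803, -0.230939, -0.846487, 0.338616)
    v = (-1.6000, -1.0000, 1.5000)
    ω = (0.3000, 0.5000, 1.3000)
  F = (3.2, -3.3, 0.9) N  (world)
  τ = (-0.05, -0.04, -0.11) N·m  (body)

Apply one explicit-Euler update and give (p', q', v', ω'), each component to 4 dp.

p' = (-2.7600, -0.8000, 3.1500)
q' = (0.3416, -0.2886, -0.8158, 0.3667)
v' = (-1.5360, -1.0660, 1.5180)
ω' = (0.1480, 0.5076, 1.2314)

α = I⁻¹(τ − ω×Iω) = (-1.5200, 0.0764, -0.6861)
ω' = ω + α·dt = (0.1480, 0.5076, 1.2314)
2q̇ = q⊗(0,ω) = (0.0523244, -1.1678002, 0.5717070, 0.5802205)
updated quaternion q' = (0.3416, -0.2886, -0.8158, 0.3667)
p + v·dt = (-2.7600, -0.8000, 3.1500)
new velocity v' = (-1.5360, -1.0660, 1.5180)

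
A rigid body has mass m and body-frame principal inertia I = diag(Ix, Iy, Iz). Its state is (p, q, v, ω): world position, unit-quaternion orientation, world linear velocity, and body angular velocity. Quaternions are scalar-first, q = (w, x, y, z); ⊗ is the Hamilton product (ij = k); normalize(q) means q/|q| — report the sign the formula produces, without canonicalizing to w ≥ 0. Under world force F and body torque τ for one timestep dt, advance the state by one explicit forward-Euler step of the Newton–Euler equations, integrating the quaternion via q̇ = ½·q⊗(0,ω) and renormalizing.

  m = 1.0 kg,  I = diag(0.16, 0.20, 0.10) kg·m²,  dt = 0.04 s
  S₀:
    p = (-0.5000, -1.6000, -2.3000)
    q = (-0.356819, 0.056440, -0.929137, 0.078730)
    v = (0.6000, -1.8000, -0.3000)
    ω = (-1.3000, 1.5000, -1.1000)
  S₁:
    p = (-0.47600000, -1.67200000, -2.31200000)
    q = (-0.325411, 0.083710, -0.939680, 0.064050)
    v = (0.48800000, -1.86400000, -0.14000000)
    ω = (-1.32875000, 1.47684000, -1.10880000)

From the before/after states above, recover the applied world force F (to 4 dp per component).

F = (-2.8000, -1.6000, 4.0000)

velocity change Δv = (-0.11200000, -0.06400000, 0.16000000)
F = m·Δv/dt = (-2.8000, -1.6000, 4.0000)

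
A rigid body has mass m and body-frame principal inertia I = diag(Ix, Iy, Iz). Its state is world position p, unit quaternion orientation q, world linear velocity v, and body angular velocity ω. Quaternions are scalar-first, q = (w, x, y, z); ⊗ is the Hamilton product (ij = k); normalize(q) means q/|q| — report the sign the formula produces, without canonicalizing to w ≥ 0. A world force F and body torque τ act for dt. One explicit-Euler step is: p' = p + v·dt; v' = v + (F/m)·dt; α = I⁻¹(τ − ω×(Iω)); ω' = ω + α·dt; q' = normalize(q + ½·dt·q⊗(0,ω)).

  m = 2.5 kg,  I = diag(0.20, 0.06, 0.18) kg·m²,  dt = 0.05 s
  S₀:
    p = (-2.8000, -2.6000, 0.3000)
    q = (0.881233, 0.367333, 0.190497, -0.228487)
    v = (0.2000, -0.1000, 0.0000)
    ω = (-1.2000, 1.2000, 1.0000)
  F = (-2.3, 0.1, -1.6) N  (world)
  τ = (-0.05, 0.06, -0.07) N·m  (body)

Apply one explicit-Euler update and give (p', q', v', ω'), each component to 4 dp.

gyro term ω×Iω = (0.1440, -0.0240, 0.2016)
α = I⁻¹(τ − ω×Iω) = (-0.9700, 1.4000, -1.5089)
new body rate ω' = (-1.2485, 1.2700, 0.9246)
2q̇ = q⊗(0,ω) = (0.4406902, -0.5927982, 0.9643310, 1.5506290)
q' = normalize(q + ½dt·q⊗(0,ω)) = (0.8912, 0.3521, 0.2143, -0.1895)
new position p' = (-2.7900, -2.6050, 0.3000)
v' = v + a·dt = (0.1540, -0.0980, -0.0320)

p' = (-2.7900, -2.6050, 0.3000)
q' = (0.8912, 0.3521, 0.2143, -0.1895)
v' = (0.1540, -0.0980, -0.0320)
ω' = (-1.2485, 1.2700, 0.9246)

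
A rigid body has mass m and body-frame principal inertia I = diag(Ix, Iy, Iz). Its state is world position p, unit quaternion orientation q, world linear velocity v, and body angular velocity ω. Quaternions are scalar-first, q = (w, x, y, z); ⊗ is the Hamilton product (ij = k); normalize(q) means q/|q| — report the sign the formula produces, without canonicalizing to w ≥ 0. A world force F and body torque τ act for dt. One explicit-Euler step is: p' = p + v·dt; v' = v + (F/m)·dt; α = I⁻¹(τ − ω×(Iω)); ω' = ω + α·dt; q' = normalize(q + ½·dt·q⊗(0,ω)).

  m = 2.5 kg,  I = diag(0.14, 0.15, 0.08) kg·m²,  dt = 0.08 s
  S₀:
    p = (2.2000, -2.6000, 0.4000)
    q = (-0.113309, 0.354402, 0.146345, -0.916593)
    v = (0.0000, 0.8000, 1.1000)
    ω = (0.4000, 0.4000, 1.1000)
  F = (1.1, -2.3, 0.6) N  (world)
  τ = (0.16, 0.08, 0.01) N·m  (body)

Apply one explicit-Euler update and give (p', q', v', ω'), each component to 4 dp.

p' = (2.2000, -2.5360, 0.4880)
q' = (-0.0809, 0.3732, 0.1141, -0.9171)
v' = (0.0352, 0.7264, 1.1192)
ω' = (0.5090, 0.4286, 1.1084)

ω×(Iω) gyroscopic = (-0.0308, 0.0264, 0.0016)
angular accel α = (1.3629, 0.3573, 0.1050)
new body rate ω' = (0.5090, 0.4286, 1.1084)
2q̇ = q⊗(0,ω) = (0.8079535, 0.4822931, -0.8018030, -0.0414171)
updated quaternion q' = (-0.0809, 0.3732, 0.1141, -0.9171)
a = F/m = (0.4400, -0.9200, 0.2400)
p' = p + v·dt = (2.2000, -2.5360, 0.4880)
new velocity v' = (0.0352, 0.7264, 1.1192)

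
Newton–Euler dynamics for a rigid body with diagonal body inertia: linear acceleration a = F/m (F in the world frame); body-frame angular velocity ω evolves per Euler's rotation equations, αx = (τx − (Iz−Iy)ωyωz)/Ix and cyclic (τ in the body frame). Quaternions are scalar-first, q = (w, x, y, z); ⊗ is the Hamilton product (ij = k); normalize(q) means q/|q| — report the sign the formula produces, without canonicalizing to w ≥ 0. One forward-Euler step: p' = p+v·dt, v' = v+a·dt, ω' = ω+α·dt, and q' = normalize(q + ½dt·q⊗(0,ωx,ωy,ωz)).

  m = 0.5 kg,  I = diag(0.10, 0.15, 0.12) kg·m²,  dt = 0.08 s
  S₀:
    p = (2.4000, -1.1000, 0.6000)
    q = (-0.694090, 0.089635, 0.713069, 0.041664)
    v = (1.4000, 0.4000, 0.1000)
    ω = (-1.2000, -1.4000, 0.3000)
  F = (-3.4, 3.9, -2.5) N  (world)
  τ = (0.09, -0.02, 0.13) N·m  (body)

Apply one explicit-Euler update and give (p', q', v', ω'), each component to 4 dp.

p' = (2.5120, -1.0680, 0.6080)
q' = (-0.6485, 0.1335, 0.7468, 0.0624)
v' = (0.8560, 1.0240, -0.3000)
ω' = (-1.1381, -1.4145, 0.3307)

p + v·dt = (2.5120, -1.0680, 0.6080)
v + (F/m)dt = (0.8560, 1.0240, -0.3000)
gyro term ω×Iω = (0.0126, 0.0072, 0.0840)
(τ − ω×Iω)/I = (0.7740, -0.1813, 0.3833)
ω + α·dt = (-1.1381, -1.4145, 0.3307)
Hamilton product q⊗(0,ω) = (1.0933594, 1.1051583, 0.8948387, 0.5219668)
updated quaternion q' = (-0.6485, 0.1335, 0.7468, 0.0624)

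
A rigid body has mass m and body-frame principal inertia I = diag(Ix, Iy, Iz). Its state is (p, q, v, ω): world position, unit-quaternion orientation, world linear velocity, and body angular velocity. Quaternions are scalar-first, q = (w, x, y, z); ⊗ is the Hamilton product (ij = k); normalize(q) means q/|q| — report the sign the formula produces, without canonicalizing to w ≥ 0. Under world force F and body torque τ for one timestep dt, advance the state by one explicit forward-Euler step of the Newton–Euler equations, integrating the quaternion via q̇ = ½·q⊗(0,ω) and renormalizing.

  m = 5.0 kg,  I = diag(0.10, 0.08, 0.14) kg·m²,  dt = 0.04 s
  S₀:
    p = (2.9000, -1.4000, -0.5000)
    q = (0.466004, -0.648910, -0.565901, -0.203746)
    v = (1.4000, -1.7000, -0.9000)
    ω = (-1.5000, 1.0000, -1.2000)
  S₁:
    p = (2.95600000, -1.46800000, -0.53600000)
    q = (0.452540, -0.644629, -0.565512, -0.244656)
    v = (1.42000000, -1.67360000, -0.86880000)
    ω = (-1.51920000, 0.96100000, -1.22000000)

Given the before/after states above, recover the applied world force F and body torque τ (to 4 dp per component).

Δv = v₁−v₀ = (0.02000000, 0.02640000, 0.03120000)
F = m·Δv/dt = (2.5000, 3.3000, 3.9000)
Δω = ω₁−ω₀ = (-0.01920000, -0.03900000, -0.02000000)
I·α + gyro = (-0.1200, -0.1500, -0.0400)

F = (2.5000, 3.3000, 3.9000)
τ = (-0.1200, -0.1500, -0.0400)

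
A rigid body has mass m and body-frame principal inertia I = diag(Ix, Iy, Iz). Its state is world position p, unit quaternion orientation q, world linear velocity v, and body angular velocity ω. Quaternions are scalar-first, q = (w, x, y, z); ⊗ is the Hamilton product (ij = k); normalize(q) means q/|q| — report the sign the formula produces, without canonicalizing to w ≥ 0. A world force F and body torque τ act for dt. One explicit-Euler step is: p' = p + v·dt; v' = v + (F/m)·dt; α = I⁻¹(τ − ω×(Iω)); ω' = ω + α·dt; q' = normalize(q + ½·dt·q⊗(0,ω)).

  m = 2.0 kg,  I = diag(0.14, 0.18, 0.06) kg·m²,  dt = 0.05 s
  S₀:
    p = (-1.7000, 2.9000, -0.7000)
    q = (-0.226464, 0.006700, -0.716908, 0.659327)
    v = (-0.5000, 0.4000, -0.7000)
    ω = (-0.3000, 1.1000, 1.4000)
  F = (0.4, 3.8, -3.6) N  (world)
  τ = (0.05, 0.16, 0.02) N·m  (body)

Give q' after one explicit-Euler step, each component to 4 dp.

Hamilton product q⊗(0,ω) = (-0.1324490, -1.6609917, -0.4562885, -0.5247520)
q + ½dt·q⊗(0,ω), renormalized = (-0.2295, -0.0348, -0.7276, 0.6456)

q' = (-0.2295, -0.0348, -0.7276, 0.6456)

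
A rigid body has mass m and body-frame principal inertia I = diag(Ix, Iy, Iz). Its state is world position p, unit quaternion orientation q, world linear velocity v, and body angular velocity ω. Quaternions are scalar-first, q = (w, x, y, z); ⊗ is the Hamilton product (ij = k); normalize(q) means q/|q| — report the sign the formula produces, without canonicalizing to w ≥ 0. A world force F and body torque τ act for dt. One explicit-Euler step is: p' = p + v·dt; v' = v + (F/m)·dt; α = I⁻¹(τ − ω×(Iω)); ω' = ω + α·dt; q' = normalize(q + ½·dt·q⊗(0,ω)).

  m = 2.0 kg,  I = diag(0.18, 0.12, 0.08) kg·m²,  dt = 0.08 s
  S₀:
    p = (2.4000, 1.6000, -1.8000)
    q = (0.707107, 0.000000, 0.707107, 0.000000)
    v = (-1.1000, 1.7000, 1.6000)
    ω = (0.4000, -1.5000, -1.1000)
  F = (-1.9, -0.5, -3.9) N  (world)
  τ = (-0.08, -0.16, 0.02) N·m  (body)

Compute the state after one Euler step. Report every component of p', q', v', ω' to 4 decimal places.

α = I⁻¹(τ − ω×Iω) = (-0.0778, -0.9667, -0.2000)
ω' = ω + α·dt = (0.3938, -1.5773, -1.1160)
Hamilton product q⊗(0,ω) = (1.0606605, -0.4949749, -1.0606605, -1.0606605)
updated quaternion q' = (0.7474, -0.0197, 0.6628, -0.0423)
linear accel F/m = (-0.9500, -0.2500, -1.9500)
p' = p + v·dt = (2.3120, 1.7360, -1.6720)
v' = v + a·dt = (-1.1760, 1.6800, 1.4440)

p' = (2.3120, 1.7360, -1.6720)
q' = (0.7474, -0.0197, 0.6628, -0.0423)
v' = (-1.1760, 1.6800, 1.4440)
ω' = (0.3938, -1.5773, -1.1160)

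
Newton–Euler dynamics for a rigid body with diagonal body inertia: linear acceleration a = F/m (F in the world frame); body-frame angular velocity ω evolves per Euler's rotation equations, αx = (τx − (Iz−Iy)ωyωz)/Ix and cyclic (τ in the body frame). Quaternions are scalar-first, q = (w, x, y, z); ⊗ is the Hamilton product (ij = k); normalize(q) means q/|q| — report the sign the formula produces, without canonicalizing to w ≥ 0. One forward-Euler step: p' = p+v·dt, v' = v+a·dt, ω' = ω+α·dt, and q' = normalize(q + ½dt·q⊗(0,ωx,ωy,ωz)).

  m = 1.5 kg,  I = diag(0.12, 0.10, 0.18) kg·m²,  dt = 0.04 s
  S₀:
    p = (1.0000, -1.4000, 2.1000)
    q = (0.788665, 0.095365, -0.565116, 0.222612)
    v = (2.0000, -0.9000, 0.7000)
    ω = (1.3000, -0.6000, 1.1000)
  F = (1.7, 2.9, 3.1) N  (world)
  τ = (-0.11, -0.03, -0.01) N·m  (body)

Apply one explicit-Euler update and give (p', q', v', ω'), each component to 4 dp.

ω×(Iω) gyroscopic = (-0.0528, -0.0858, 0.0156)
angular accel α = (-0.4767, 0.5580, -0.1422)
ω' = ω + α·dt = (1.2809, -0.5777, 1.0943)
q⊗(0,ω) = (-0.7079173, 0.5372041, -0.2887049, 1.5449633)
q' = normalize(q + ½dt·q⊗(0,ω)) = (0.7740, 0.1060, -0.5705, 0.2533)
linear accel F/m = (1.1333, 1.9333, 2.0667)
p + v·dt = (1.0800, -1.4360, 2.1280)
v' = v + a·dt = (2.0453, -0.8227, 0.7827)

p' = (1.0800, -1.4360, 2.1280)
q' = (0.7740, 0.1060, -0.5705, 0.2533)
v' = (2.0453, -0.8227, 0.7827)
ω' = (1.2809, -0.5777, 1.0943)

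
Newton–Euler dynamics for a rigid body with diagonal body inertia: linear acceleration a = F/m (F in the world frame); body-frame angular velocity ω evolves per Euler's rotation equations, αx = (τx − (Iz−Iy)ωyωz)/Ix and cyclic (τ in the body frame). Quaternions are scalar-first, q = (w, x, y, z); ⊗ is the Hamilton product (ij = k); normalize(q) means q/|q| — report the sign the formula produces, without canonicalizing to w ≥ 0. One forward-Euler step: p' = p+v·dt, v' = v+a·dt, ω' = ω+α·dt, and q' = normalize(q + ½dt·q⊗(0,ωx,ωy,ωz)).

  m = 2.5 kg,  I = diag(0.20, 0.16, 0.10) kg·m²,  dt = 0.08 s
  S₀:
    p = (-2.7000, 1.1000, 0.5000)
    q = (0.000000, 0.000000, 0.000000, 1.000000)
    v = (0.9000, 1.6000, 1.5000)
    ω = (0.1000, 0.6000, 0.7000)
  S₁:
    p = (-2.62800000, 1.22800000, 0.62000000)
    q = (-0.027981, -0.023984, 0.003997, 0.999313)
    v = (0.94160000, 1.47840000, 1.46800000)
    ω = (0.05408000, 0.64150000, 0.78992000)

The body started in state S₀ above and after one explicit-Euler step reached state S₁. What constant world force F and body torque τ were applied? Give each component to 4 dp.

velocity change Δv = (0.04160000, -0.12160000, -0.03200000)
applied force F = (1.3000, -3.8000, -1.0000)
rate change Δω = (-0.04592000, 0.04150000, 0.08992000)
precession coupling = (-0.0252, 0.0070, -0.0024)
I·α + gyro = (-0.1400, 0.0900, 0.1100)

F = (1.3000, -3.8000, -1.0000)
τ = (-0.1400, 0.0900, 0.1100)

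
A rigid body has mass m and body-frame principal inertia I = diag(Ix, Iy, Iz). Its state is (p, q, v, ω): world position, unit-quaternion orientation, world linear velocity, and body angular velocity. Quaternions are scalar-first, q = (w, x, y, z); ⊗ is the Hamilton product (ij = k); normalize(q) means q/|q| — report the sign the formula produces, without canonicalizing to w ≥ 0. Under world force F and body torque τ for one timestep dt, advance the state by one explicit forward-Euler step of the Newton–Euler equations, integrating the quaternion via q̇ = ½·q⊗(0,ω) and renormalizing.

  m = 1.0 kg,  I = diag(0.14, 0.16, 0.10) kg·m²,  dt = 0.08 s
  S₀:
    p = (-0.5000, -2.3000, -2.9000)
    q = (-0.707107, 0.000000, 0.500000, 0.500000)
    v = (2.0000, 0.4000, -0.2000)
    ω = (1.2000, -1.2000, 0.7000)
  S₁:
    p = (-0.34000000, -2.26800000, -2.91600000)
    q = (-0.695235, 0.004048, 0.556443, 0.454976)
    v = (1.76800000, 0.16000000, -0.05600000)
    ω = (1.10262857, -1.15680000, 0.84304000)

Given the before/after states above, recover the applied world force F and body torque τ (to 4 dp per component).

Δv = v₁−v₀ = (-0.23200000, -0.24000000, 0.14400000)
m·(v₁−v₀)/dt = (-2.9000, -3.0000, 1.8000)
rate change Δω = (-0.09737143, 0.04320000, 0.14304000)
I·α + gyro = (-0.1200, 0.1200, 0.1500)

F = (-2.9000, -3.0000, 1.8000)
τ = (-0.1200, 0.1200, 0.1500)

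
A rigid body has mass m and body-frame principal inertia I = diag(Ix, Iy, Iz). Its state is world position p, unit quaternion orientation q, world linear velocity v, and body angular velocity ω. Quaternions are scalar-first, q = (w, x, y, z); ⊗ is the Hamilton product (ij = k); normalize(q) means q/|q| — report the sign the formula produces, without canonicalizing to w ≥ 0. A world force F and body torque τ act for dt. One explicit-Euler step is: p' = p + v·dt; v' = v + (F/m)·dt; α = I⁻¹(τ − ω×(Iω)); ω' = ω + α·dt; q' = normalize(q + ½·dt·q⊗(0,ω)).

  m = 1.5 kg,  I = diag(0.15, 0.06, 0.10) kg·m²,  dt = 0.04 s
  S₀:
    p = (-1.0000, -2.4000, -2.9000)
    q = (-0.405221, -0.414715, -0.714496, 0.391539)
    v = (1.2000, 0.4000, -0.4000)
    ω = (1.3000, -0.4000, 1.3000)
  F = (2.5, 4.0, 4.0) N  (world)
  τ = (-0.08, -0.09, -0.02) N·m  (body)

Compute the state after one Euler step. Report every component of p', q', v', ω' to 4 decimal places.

linear accel F/m = (1.6667, 2.6667, 2.6667)
p + v·dt = (-0.9520, -2.3840, -2.9160)
v' = v + a·dt = (1.2667, 0.5067, -0.2933)
precession coupling ω×(Iω) = (-0.0208, 0.0845, 0.0468)
α = I⁻¹(τ − ω×Iω) = (-0.3947, -2.9083, -0.6680)
ω' = ω + α·dt = (1.2842, -0.5163, 1.2733)
q⊗(0,ω) = (-0.2556696, -1.2990165, 1.2102186, 0.5679435)
q' = normalize(q + ½dt·q⊗(0,ω)) = (-0.4100, -0.4404, -0.6898, 0.4026)

p' = (-0.9520, -2.3840, -2.9160)
q' = (-0.4100, -0.4404, -0.6898, 0.4026)
v' = (1.2667, 0.5067, -0.2933)
ω' = (1.2842, -0.5163, 1.2733)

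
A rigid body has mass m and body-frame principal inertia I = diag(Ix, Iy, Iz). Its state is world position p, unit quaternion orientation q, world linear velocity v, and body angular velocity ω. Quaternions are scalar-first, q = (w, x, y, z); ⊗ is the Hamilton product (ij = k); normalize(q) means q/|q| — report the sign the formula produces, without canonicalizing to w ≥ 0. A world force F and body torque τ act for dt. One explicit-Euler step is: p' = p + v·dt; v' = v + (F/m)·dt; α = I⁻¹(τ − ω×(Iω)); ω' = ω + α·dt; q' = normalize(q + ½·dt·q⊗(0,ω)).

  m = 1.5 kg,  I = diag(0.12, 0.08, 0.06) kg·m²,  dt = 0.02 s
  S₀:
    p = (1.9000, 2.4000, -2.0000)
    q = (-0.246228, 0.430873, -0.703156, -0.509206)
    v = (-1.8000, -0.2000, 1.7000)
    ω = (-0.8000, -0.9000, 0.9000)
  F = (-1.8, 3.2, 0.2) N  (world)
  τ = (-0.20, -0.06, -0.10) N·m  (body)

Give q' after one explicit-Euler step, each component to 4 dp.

Hamilton product q⊗(0,ω) = (0.1701434, -0.8941434, 0.2411843, -1.1719157)
q' = normalize(q + ½dt·q⊗(0,ω)) = (-0.2445, 0.4219, -0.7007, -0.5209)

q' = (-0.2445, 0.4219, -0.7007, -0.5209)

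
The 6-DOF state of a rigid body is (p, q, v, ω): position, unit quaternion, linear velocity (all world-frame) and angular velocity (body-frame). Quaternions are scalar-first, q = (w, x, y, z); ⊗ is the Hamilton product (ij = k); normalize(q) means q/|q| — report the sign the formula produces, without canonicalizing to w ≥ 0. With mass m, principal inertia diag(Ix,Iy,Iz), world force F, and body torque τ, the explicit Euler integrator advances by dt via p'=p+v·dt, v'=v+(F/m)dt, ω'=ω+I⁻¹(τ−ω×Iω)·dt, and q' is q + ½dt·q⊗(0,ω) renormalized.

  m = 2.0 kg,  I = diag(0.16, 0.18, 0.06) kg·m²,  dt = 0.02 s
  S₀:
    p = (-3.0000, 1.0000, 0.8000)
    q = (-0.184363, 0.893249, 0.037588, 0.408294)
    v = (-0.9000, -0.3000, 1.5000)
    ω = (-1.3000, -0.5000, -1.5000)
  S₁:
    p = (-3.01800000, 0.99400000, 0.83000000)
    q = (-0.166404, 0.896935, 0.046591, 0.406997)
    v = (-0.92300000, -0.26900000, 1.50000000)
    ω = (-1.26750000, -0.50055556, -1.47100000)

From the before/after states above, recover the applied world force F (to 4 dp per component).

velocity change Δv = (-0.02300000, 0.03100000, 0.00000000)
F = m·Δv/dt = (-2.3000, 3.1000, 0.0000)

F = (-2.3000, 3.1000, 0.0000)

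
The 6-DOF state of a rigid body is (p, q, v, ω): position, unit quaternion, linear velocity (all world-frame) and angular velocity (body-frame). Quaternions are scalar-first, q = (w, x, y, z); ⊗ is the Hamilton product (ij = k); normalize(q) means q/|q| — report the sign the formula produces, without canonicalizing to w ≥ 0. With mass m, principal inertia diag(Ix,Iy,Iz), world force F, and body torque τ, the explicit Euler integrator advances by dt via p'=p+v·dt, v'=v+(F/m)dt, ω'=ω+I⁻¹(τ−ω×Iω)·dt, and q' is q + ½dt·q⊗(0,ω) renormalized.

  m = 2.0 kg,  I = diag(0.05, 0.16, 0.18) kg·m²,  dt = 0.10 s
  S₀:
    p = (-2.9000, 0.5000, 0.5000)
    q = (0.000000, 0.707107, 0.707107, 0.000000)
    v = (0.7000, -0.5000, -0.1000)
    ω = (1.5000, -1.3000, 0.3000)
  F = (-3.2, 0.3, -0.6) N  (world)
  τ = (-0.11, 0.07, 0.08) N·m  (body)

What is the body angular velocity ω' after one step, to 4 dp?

ω' = (1.2956, -1.2197, 0.4636)

angular accel α = (-2.0440, 0.8031, 1.6361)
ω' = ω + α·dt = (1.2956, -1.2197, 0.4636)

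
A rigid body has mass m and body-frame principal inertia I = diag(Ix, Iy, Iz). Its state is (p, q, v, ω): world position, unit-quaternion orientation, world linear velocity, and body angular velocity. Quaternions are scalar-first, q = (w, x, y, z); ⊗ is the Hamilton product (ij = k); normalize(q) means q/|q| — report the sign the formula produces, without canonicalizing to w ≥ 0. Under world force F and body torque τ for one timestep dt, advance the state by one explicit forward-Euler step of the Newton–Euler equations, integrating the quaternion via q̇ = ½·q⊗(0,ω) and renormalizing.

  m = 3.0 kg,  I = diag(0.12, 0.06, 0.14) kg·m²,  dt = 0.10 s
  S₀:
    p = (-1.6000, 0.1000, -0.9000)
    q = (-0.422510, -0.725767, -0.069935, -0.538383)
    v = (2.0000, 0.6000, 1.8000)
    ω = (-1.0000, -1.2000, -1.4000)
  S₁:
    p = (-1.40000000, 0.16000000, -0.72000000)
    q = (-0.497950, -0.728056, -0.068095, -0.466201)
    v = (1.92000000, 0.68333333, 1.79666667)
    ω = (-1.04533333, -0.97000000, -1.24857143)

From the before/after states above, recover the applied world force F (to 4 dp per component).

velocity change Δv = (-0.08000000, 0.08333333, -0.00333333)
F = m·Δv/dt = (-2.4000, 2.5000, -0.1000)

F = (-2.4000, 2.5000, -0.1000)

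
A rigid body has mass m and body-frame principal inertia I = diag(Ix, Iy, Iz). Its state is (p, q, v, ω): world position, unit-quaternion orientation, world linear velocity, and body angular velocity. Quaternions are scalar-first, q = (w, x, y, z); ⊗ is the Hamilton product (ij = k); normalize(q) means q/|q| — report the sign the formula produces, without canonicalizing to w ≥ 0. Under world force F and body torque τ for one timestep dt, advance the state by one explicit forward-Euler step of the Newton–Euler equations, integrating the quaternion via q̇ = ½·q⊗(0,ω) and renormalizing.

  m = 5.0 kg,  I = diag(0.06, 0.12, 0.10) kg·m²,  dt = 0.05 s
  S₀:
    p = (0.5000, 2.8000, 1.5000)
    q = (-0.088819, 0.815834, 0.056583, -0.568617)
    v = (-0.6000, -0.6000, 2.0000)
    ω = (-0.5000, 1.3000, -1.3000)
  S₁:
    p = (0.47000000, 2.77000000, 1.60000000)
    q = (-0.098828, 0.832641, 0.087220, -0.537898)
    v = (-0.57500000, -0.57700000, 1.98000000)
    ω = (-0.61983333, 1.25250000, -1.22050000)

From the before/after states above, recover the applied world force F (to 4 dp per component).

F = (2.5000, 2.3000, -2.0000)

v₁ − v₀ = (0.02500000, 0.02300000, -0.02000000)
F = m·Δv/dt = (2.5000, 2.3000, -2.0000)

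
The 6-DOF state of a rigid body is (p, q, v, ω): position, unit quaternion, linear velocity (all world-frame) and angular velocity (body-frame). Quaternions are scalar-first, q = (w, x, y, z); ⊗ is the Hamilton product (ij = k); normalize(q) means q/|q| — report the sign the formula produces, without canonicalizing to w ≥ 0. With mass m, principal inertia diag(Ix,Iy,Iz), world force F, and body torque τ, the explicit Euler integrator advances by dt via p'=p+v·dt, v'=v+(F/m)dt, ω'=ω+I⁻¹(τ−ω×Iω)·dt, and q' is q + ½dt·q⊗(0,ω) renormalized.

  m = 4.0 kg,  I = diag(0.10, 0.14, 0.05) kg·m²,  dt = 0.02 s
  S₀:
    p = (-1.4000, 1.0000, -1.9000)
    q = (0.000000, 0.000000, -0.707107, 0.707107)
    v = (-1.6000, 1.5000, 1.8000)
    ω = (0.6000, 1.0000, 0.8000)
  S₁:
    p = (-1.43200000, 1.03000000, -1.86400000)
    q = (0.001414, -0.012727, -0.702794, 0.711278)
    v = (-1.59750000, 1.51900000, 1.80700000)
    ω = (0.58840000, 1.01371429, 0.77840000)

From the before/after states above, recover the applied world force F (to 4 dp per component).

Δv = v₁−v₀ = (0.00250000, 0.01900000, 0.00700000)
applied force F = (0.5000, 3.8000, 1.4000)

F = (0.5000, 3.8000, 1.4000)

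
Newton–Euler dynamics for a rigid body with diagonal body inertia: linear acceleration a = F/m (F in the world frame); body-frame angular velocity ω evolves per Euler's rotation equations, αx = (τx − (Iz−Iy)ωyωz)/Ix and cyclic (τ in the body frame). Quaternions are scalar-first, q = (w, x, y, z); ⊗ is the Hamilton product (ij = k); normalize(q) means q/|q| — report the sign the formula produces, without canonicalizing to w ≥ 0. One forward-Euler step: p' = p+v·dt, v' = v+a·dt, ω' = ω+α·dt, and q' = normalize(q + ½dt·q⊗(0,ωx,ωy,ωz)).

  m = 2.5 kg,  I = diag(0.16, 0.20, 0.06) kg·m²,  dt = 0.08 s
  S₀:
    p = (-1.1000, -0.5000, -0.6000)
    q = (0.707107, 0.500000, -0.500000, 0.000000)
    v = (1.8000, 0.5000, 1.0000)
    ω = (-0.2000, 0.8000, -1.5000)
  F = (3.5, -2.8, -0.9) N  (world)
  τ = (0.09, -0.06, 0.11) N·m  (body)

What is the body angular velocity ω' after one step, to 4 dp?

precession coupling ω×(Iω) = (0.1680, 0.0300, -0.0064)
(τ − ω×Iω)/I = (-0.4875, -0.4500, 1.9400)
ω + α·dt = (-0.2390, 0.7640, -1.3448)

ω' = (-0.2390, 0.7640, -1.3448)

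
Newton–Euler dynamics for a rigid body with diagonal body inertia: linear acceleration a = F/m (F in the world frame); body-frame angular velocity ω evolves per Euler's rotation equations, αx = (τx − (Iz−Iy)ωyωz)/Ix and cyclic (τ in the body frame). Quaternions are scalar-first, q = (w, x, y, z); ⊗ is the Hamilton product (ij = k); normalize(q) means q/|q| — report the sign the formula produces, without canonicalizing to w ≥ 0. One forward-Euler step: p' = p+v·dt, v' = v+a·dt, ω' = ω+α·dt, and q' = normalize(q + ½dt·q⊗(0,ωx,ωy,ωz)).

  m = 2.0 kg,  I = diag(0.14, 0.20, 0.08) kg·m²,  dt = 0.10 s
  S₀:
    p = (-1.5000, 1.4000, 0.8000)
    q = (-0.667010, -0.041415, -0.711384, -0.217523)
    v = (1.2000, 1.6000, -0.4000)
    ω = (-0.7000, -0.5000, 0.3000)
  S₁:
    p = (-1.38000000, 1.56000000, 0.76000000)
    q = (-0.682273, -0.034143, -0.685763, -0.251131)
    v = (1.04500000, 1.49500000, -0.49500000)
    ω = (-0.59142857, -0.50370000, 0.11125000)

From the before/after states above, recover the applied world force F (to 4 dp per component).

F = (-3.1000, -2.1000, -1.9000)

v₁ − v₀ = (-0.15500000, -0.10500000, -0.09500000)
F = m·Δv/dt = (-3.1000, -2.1000, -1.9000)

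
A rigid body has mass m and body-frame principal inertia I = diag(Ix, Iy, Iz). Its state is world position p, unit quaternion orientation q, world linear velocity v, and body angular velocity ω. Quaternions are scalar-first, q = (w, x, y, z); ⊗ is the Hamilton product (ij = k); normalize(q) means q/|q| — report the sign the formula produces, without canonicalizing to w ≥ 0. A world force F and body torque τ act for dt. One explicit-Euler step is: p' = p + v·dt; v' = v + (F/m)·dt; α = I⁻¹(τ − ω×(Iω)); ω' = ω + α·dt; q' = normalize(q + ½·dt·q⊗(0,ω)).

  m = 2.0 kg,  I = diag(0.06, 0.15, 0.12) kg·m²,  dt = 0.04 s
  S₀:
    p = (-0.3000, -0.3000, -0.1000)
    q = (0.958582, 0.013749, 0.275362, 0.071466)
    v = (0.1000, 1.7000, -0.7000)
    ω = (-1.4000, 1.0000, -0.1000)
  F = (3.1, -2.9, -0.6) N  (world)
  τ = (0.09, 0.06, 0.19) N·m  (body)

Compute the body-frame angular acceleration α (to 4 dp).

gyro term ω×Iω = (0.0030, -0.0084, -0.1260)
(τ − ω×Iω)/I = (1.4500, 0.4560, 2.6333)

α = (1.4500, 0.4560, 2.6333)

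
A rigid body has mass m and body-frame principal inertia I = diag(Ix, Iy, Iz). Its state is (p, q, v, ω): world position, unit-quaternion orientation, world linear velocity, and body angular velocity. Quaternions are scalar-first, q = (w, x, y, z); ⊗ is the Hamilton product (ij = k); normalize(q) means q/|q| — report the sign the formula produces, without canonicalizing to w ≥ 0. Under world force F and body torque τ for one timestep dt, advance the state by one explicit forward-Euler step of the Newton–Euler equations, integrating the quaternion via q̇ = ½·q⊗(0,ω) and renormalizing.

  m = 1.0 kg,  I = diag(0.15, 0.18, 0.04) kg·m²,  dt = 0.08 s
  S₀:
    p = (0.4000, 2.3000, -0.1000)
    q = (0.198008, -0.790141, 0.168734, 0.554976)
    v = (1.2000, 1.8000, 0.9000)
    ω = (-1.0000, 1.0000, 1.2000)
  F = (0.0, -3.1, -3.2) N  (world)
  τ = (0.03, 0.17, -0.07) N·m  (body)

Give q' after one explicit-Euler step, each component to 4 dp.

2q̇ = q⊗(0,ω) = (-1.6248462, -0.5505032, 0.5912012, -0.3837974)
updated quaternion q' = (0.1326, -0.8099, 0.1919, 0.5381)

q' = (0.1326, -0.8099, 0.1919, 0.5381)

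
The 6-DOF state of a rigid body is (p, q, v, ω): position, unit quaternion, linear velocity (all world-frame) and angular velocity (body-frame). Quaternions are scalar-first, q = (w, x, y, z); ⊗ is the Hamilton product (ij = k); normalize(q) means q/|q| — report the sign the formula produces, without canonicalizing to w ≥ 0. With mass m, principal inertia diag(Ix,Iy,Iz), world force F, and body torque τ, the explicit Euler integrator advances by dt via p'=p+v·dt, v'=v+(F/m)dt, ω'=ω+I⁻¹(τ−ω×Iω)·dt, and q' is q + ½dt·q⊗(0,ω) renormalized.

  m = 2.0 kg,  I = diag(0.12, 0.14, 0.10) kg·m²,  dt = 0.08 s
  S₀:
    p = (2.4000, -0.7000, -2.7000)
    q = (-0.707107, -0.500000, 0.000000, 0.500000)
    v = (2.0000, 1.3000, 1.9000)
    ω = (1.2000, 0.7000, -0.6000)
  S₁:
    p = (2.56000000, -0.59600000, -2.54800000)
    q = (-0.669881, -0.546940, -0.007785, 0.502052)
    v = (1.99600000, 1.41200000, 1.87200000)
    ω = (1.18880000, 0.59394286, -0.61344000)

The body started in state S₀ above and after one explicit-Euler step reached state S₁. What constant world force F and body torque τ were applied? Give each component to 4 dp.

F = (-0.1000, 2.8000, -0.7000)
τ = (0.0000, -0.2000, 0.0000)

v₁ − v₀ = (-0.00400000, 0.11200000, -0.02800000)
applied force F = (-0.1000, 2.8000, -0.7000)
Δω = ω₁−ω₀ = (-0.01120000, -0.10605714, -0.01344000)
ω₀×(Iω₀) = (0.0168, -0.0144, 0.0168)
I·α + gyro = (0.0000, -0.2000, 0.0000)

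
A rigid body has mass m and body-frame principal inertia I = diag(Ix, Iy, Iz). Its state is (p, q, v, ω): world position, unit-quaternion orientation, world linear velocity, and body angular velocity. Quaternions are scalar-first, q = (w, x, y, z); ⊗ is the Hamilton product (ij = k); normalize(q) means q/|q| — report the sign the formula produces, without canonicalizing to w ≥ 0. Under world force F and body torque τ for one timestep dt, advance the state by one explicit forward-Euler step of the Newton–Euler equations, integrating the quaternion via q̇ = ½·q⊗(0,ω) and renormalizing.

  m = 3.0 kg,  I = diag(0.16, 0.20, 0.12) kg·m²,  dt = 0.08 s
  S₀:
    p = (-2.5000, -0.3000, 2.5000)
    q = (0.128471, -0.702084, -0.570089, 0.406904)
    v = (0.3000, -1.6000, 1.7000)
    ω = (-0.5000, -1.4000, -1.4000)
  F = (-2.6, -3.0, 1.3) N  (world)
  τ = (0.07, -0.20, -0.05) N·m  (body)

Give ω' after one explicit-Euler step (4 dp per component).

ω×(Iω) gyroscopic = (-0.1568, 0.0280, 0.0280)
(τ − ω×Iω)/I = (1.4175, -1.1400, -0.6500)
ω' = ω + α·dt = (-0.3866, -1.4912, -1.4520)

ω' = (-0.3866, -1.4912, -1.4520)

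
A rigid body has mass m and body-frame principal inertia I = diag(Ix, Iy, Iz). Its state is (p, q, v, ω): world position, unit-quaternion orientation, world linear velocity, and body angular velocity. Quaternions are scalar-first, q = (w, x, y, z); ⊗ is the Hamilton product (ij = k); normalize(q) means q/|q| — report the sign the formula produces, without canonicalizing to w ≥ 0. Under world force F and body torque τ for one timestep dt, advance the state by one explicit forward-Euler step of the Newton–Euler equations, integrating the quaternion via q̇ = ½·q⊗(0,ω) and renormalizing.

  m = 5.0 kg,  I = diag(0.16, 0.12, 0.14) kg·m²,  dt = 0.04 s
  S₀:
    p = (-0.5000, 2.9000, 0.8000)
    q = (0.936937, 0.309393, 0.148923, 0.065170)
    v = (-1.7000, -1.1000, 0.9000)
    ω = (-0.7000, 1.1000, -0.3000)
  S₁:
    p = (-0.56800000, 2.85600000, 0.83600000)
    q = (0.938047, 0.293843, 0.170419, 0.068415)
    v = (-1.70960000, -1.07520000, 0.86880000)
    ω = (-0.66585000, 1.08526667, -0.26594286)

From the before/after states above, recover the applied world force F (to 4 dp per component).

F = (-1.2000, 3.1000, -3.9000)

velocity change Δv = (-0.00960000, 0.02480000, -0.03120000)
applied force F = (-1.2000, 3.1000, -3.9000)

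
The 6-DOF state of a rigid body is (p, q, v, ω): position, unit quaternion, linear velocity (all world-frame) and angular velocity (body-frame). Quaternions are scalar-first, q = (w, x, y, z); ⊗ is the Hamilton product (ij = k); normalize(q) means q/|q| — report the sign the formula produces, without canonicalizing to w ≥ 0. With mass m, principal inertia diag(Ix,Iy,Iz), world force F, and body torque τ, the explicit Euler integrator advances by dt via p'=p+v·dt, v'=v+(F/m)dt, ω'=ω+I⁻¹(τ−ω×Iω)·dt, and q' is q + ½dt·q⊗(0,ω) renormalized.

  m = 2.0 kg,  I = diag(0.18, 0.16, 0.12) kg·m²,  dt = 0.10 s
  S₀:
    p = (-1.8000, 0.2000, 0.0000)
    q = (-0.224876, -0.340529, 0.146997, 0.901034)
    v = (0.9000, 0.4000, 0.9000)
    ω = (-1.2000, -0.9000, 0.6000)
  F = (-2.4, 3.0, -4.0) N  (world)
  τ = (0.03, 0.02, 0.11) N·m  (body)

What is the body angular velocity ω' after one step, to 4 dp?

ω' = (-1.1953, -0.8605, 0.7097)

precession coupling ω×(Iω) = (0.0216, -0.0432, -0.0216)
(τ − ω×Iω)/I = (0.0467, 0.3950, 1.0967)
ω + α·dt = (-1.1953, -0.8605, 0.7097)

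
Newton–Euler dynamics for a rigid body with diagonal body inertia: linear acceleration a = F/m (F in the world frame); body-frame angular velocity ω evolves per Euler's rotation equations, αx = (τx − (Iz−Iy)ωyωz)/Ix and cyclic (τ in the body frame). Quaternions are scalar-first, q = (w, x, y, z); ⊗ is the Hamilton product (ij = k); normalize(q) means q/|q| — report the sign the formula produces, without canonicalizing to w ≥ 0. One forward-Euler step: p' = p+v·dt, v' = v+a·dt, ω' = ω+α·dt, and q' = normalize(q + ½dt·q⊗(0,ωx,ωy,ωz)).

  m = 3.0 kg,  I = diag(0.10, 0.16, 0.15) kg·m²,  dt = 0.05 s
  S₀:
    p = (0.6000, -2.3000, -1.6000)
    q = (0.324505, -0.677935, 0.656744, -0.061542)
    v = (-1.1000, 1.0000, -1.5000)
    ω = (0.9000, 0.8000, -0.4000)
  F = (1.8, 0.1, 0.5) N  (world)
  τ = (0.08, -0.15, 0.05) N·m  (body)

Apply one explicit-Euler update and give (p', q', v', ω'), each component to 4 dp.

a = (0.6000, 0.0333, 0.1667)
p' = p + v·dt = (0.5450, -2.2500, -1.6750)
new velocity v' = (-1.0700, 1.0017, -1.4917)
gyro term ω×Iω = (0.0032, 0.0180, 0.0432)
α = I⁻¹(τ − ω×Iω) = (0.7680, -1.0500, 0.0453)
ω + α·dt = (0.9384, 0.7475, -0.3977)
Hamilton product q⊗(0,ω) = (0.0601295, 0.0785905, -0.0669578, -1.2632196)
q + ½dt·q⊗(0,ω), renormalized = (0.3258, -0.6756, 0.6547, -0.0931)

p' = (0.5450, -2.2500, -1.6750)
q' = (0.3258, -0.6756, 0.6547, -0.0931)
v' = (-1.0700, 1.0017, -1.4917)
ω' = (0.9384, 0.7475, -0.3977)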